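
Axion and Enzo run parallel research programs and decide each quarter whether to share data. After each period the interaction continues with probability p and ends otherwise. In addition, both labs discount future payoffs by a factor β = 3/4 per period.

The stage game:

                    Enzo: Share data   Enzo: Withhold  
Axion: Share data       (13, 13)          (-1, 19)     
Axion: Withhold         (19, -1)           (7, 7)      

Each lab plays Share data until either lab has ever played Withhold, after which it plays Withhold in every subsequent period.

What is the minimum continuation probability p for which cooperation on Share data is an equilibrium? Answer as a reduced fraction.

Expected continuation weight on next period's payoff is β·p = 3/4·p, which plays the role of the discount factor.
Cooperation requires 3/4·p ≥ (19−13)/(19−7) = 1/2, hence p ≥ 2/3.

2/3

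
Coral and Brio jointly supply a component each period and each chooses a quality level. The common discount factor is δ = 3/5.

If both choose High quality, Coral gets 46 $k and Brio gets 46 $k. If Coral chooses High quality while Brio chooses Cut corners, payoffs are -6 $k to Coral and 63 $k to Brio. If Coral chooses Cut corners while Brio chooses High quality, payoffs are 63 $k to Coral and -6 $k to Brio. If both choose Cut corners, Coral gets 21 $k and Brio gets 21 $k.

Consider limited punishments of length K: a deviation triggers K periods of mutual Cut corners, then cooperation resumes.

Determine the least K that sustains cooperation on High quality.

2

Need Σ_{k=1}^{K} δ^k ≥ (63−46)/(46−21) = 0.6800 at δ = 3/5.
At K = 1 the sum is 0.6000 < 0.6800; at K = 2 it is 0.9600 ≥ 0.6800.
So the minimum punishment length is K = 2.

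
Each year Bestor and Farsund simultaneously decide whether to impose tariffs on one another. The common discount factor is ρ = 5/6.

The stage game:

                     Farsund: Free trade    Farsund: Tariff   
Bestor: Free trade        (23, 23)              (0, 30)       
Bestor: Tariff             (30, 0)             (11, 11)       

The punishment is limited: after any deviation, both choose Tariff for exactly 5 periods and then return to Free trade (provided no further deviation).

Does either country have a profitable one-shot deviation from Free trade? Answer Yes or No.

No

Comparing payoff streams over the 6 periods until play realigns: cooperate → 23(1+ρ+…+ρ^5); deviate → 30 + 11(ρ+…+ρ^5).
Cooperation is sustained iff (23−11)(ρ+…+ρ^5) ≥ 30−23.
ρ+…+ρ^5 = 5/6·(1−(5/6)^5)/(1−5/6) = 2.9906, and (30−23)/(23−11) = 0.5833.
2.9906 ≥ 0.5833, so cooperation is sustainable.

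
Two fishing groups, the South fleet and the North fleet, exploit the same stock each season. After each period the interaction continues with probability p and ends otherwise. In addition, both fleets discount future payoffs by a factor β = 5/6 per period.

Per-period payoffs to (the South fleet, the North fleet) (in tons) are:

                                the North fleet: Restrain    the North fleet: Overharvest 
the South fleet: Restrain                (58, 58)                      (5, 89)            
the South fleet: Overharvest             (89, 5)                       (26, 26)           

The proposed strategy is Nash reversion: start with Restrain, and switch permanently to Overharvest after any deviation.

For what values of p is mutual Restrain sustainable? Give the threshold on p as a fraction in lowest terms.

62/105

Expected continuation weight on next period's payoff is β·p = 5/6·p, which plays the role of the discount factor.
Cooperation requires 5/6·p ≥ (89−58)/(89−26) = 31/63, hence p ≥ 62/105.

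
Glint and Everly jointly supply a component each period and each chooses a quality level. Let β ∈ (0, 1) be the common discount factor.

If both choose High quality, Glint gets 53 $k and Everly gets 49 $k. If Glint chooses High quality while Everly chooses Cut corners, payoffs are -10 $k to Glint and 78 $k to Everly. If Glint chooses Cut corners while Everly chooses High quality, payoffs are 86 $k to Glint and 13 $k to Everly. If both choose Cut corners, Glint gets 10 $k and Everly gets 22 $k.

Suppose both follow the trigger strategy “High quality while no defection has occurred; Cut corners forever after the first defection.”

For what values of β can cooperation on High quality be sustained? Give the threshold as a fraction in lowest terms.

29/56

For Glint: deviation gain 86−53 = 33, per-period punishment loss 53−10 = 43. IC gives β ≥ 33/76.
For Everly: gain 29, loss 27 per period, so β ≥ 29/56.
The tighter constraint is Everly's, so cooperation needs β ≥ 29/56.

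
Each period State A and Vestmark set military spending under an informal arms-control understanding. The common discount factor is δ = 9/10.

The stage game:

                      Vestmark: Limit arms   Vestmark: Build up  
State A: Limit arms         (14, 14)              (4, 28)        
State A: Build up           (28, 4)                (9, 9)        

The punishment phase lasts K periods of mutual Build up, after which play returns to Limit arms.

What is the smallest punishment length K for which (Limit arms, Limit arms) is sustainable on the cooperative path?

4

IC: δ(1−δ^K)/(1−δ) ≥ (28−14)/(14−9) = 14/5.
With δ = 9/10: need 1 − δ^K ≥ 14/5·(1−9/10)/(9/10), i.e. δ^K ≤ 0.6889.
Since (9/10)^3 = 0.7290 and (9/10)^4 = 0.6561, the smallest such K is 4.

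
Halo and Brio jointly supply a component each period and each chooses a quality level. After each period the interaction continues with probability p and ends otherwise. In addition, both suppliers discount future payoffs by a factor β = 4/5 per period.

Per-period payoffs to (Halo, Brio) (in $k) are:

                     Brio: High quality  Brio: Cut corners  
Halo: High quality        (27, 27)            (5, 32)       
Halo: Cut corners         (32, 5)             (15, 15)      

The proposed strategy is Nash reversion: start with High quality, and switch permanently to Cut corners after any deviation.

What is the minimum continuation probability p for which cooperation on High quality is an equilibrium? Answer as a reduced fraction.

25/68

Expected continuation weight on next period's payoff is β·p = 4/5·p, which plays the role of the discount factor.
Cooperation requires 4/5·p ≥ (32−27)/(32−15) = 5/17, hence p ≥ 25/68.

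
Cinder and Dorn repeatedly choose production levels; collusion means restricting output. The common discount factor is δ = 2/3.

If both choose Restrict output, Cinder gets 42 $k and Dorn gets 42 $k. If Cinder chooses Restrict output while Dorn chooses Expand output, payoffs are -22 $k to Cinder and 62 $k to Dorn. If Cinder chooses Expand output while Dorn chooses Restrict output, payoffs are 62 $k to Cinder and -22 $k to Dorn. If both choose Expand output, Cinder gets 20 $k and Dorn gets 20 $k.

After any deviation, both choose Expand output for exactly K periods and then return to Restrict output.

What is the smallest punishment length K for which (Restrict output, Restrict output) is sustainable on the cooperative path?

2

No profitable deviation requires (42−20)(δ+…+δ^K) ≥ 62−42, i.e. δ+…+δ^K ≥ 10/11 ≈ 0.9091.
With δ = 2/3, the partial sums are K=1: 0.6667, K=2: 1.1111.
K = 2 is the first length at which the sum reaches 0.9091.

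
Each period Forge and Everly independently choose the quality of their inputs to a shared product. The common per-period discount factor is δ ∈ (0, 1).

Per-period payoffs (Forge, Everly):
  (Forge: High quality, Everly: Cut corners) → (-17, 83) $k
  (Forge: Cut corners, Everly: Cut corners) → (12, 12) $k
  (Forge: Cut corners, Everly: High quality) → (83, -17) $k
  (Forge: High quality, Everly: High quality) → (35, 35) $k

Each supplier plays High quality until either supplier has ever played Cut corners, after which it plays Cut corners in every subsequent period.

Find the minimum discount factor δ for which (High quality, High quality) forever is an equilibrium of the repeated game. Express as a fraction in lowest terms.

48/71

Under grim trigger the critical discount factor is (T−C)/(T−P) with T = 83, C = 35, P = 12.
δ* = (83−35)/(83−12) = 48/71.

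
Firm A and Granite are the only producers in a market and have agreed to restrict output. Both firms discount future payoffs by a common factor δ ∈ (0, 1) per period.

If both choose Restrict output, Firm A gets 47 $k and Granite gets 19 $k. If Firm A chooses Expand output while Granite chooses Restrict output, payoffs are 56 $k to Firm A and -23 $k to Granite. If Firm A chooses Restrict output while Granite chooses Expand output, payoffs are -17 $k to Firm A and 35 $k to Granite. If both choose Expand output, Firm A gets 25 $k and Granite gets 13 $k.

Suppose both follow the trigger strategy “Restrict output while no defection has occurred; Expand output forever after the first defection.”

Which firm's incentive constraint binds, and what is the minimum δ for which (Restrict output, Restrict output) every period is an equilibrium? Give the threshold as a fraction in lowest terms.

Granite; δ ≥ 8/11

Firm A's threshold: (56−47)/(56−25) = 9/31.
Granite's threshold: (35−19)/(35−13) = 8/11.
9/31 < 8/11, so Granite binds and δ* = 8/11.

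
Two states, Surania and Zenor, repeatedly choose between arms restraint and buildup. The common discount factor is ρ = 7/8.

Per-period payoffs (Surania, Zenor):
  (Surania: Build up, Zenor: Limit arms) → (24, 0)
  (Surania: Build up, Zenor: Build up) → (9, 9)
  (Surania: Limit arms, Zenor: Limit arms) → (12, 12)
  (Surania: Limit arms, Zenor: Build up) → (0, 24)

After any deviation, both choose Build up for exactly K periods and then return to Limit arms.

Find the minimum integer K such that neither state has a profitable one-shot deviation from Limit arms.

No profitable deviation requires (12−9)(ρ+…+ρ^K) ≥ 24−12, i.e. ρ+…+ρ^K ≥ 4 ≈ 4.0000.
With ρ = 7/8, the partial sums are K=1: 0.8750, K=2: 1.6406, …, K=5: 3.4096, K=6: 3.8584, K=7: 4.2511.
K = 7 is the first length at which the sum reaches 4.0000.

7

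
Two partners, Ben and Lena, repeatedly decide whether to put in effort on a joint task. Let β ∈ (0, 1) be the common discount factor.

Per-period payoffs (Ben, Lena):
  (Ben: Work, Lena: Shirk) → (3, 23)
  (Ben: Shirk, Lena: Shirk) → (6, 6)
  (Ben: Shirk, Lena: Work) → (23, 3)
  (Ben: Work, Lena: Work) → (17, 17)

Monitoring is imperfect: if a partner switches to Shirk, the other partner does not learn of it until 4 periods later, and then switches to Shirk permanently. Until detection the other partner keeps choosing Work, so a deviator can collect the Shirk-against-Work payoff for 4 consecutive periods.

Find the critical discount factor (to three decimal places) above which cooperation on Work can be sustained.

Deviating for the 4 undetected periods gains 23−17 = 6 per period over cooperation, then loses 17−6 = 11 per period forever once punishment starts.
Gain: 6(1 + β + … + β^3); loss: 11·β^4/(1−β).
No profitable deviation ⇔ 6(1−β^4) ≤ 11·β^4, i.e. β^4 ≥ 6/(6+11) = 6/17.
Hence β ≥ (6/17)^(1/4) ≈ 0.771.

0.771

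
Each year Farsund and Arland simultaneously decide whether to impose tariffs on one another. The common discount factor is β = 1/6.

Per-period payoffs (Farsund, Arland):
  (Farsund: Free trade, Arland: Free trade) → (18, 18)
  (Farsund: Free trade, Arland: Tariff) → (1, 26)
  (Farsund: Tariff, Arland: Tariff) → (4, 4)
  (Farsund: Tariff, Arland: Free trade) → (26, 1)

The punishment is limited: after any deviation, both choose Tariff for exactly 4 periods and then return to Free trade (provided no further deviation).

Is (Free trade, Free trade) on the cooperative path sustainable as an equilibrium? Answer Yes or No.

A one-shot deviation gives 26 now, then 4 for 4 periods, then back to 18.
Gain from deviating: (26−18) today; loss: (18−4) in each of the next 4 periods.
No-deviation condition: (18−4)(β+…+β^4) ≥ 26−18, i.e. β+…+β^4 ≥ 4/7.
At β = 1/6: β+…+β^4 = 0.1998 < 0.5714.
So cooperation is not sustainable.

No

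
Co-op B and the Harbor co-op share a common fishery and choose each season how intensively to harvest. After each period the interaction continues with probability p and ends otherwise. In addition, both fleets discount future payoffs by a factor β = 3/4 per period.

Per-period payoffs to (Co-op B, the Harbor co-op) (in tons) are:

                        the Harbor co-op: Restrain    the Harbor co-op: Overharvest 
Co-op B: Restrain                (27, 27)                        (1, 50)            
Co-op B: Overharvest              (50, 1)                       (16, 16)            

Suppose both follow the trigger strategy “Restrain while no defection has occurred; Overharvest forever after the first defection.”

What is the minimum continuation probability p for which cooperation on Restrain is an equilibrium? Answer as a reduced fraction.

46/51

Expected continuation weight on next period's payoff is β·p = 3/4·p, which plays the role of the discount factor.
Cooperation requires 3/4·p ≥ (50−27)/(50−16) = 23/34, hence p ≥ 46/51.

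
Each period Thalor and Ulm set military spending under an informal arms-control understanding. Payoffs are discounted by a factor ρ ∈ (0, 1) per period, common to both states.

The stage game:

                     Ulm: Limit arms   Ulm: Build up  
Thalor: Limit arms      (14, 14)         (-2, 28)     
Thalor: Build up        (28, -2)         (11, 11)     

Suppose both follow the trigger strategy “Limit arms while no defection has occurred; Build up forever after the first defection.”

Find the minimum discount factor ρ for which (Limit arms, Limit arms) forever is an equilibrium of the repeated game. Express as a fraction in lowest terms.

Under grim trigger the critical discount factor is (T−C)/(T−P) with T = 28, C = 14, P = 11.
ρ* = (28−14)/(28−11) = 14/17.

14/17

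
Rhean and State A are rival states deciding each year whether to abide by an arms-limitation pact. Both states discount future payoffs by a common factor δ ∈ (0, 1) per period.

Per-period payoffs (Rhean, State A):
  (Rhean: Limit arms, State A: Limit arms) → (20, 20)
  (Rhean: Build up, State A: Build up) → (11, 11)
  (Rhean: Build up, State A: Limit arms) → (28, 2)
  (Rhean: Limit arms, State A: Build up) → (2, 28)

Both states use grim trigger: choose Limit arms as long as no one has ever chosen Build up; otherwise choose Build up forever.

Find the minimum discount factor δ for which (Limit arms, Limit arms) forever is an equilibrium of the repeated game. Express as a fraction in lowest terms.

8/17

20/(1−δ) ≥ 28 + 11δ/(1−δ)
20 ≥ 28 − 17δ
δ ≥ 8/17.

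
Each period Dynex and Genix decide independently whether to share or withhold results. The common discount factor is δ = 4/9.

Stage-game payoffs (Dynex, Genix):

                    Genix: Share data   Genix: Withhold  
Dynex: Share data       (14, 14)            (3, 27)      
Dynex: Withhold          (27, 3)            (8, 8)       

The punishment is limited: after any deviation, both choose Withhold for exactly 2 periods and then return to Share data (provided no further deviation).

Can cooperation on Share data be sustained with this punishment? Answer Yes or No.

IC: δ+…+δ^2 ≥ (27−14)/(14−8) = 13/6.
At δ = 4/9: partial sum = 0.6420 < 2.1667. Cooperation not sustainable.

No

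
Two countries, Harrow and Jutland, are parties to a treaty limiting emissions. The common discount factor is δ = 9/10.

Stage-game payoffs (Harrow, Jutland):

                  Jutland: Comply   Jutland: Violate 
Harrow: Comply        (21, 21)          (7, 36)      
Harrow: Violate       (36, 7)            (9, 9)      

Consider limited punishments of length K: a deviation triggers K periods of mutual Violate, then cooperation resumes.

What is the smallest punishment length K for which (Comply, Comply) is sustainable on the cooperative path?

IC: δ(1−δ^K)/(1−δ) ≥ (36−21)/(21−9) = 5/4.
With δ = 9/10: need 1 − δ^K ≥ 5/4·(1−9/10)/(9/10), i.e. δ^K ≤ 0.8611.
Since (9/10)^1 = 0.9000 and (9/10)^2 = 0.8100, the smallest such K is 2.

2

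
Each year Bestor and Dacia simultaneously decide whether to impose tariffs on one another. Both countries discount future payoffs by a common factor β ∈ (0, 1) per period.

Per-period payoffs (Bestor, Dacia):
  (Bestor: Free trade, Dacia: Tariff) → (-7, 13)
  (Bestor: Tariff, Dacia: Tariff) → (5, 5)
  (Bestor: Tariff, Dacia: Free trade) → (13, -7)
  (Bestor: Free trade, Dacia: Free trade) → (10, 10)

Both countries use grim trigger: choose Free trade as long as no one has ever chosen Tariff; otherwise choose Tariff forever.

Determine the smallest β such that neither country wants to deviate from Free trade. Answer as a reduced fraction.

3/8

One-period gain from deviating is 13 − 10 = 3. The loss is 10 − 5 = 5 in every subsequent period, with present value 5·β/(1−β).
Deviation is unprofitable when 5·β/(1−β) ≥ 3, i.e. β/(1−β) ≥ 3/5.
Equivalently β ≥ 3/(3+5) = 3/8.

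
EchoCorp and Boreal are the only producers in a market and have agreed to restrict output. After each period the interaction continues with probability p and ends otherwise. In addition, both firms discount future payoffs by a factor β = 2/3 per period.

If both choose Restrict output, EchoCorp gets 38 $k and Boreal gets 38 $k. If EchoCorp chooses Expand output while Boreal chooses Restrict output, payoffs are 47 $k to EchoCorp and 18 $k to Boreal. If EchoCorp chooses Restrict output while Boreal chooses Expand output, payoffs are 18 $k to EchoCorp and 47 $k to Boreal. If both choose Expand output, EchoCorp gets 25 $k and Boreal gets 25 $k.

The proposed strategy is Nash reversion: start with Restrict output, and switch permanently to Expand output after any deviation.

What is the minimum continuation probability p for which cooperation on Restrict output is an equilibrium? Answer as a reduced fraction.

Expected continuation weight on next period's payoff is β·p = 2/3·p, which plays the role of the discount factor.
Cooperation requires 2/3·p ≥ (47−38)/(47−25) = 9/22, hence p ≥ 27/44.

27/44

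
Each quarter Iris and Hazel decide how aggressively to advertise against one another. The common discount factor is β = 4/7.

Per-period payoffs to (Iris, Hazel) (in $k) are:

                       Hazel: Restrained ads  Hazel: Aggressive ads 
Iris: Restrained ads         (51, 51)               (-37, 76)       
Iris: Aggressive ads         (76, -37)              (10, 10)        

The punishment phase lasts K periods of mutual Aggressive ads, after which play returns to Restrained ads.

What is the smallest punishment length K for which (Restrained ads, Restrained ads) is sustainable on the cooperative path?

2

IC: β(1−β^K)/(1−β) ≥ (76−51)/(51−10) = 25/41.
With β = 4/7: need 1 − β^K ≥ 25/41·(1−4/7)/(4/7), i.e. β^K ≤ 0.5427.
Since (4/7)^1 = 0.5714 and (4/7)^2 = 0.3265, the smallest such K is 2.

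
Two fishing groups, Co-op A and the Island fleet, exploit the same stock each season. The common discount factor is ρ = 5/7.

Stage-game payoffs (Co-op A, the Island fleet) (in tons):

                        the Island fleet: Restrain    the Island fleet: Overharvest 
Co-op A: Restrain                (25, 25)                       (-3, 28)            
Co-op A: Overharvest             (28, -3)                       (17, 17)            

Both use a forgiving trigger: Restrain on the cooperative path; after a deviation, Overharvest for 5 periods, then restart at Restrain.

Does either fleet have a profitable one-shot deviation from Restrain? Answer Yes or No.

A one-shot deviation gives 28 now, then 17 for 5 periods, then back to 25.
Gain from deviating: (28−25) today; loss: (25−17) in each of the next 5 periods.
No-deviation condition: (25−17)(ρ+…+ρ^5) ≥ 28−25, i.e. ρ+…+ρ^5 ≥ 3/8.
At ρ = 5/7: ρ+…+ρ^5 = 2.0352 ≥ 0.3750.
So cooperation is sustainable.

No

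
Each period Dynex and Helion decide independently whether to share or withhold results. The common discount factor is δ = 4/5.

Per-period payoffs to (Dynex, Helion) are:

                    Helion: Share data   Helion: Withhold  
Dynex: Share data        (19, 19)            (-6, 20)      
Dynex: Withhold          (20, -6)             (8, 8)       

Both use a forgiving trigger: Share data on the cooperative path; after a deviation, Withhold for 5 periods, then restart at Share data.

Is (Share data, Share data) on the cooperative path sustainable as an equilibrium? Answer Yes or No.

Yes

IC: δ+…+δ^5 ≥ (20−19)/(19−8) = 1/11.
At δ = 4/5: partial sum = 2.6893 ≥ 0.0909. Cooperation sustainable.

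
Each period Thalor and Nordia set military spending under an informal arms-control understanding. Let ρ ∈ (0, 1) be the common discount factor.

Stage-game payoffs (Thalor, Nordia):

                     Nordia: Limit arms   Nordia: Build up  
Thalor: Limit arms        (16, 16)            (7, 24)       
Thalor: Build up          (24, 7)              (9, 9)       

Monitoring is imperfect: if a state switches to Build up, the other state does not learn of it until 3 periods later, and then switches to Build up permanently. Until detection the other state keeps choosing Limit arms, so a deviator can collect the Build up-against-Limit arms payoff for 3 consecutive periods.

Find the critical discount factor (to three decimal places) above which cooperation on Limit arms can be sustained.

The best deviation is to choose Build up for all 3 undetected periods, earning 24 each, then 9 forever once detected.
Deviation value: 24(1−ρ^3)/(1−ρ) + 9ρ^3/(1−ρ); cooperation value: 16/(1−ρ).
IC: 16 ≥ 24(1−ρ^3) + 9ρ^3 = 24 − 15ρ^3.
So ρ^3 ≥ 8/15, giving ρ ≥ (8/15)^(1/3) ≈ 0.811.

0.811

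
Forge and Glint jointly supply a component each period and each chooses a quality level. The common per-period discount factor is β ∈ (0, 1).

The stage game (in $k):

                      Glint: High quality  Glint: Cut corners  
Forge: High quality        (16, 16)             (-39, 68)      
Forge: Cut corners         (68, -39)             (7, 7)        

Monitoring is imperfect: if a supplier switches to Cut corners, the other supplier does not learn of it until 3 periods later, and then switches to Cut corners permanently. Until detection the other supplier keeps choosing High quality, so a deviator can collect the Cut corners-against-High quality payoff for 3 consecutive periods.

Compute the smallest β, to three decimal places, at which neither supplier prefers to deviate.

A deviator earns 68 for 3 periods, then 7 forever; cooperating earns 16 forever. Multiplying the IC by (1−β):
16 ≥ 68(1−β^3) + 7β^3, so 61·β^3 ≥ 52 and β^3 ≥ 52/61.
β ≥ (52/61)^(1/3) ≈ 0.948.

0.948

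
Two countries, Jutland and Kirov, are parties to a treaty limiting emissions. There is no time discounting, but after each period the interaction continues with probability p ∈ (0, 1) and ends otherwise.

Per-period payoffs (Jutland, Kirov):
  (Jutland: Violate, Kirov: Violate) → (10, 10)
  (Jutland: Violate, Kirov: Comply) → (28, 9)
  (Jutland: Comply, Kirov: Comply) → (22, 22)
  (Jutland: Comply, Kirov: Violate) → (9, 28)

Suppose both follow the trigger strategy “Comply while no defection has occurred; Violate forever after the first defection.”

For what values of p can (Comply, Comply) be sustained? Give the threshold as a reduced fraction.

1/3

Expected cooperation value is 22 + p·22 + p²·22 + … = 22/(1−p); deviation gives 28 + p·10/(1−p).
22 ≥ 28(1−p) + 10p ⇒ 18p ≥ 6 ⇒ p ≥ 6/18 = 1/3.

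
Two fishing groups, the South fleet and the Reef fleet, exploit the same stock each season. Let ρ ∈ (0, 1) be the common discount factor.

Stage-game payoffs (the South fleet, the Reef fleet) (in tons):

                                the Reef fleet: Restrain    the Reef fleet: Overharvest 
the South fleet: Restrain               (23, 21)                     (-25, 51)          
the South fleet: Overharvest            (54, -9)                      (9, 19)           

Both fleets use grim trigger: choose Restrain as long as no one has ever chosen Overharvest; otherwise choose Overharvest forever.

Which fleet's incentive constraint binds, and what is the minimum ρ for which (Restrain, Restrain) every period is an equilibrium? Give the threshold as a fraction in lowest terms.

the Reef fleet; ρ ≥ 15/16

the South fleet's threshold: (54−23)/(54−9) = 31/45.
the Reef fleet's threshold: (51−21)/(51−19) = 15/16.
31/45 < 15/16, so the Reef fleet binds and ρ* = 15/16.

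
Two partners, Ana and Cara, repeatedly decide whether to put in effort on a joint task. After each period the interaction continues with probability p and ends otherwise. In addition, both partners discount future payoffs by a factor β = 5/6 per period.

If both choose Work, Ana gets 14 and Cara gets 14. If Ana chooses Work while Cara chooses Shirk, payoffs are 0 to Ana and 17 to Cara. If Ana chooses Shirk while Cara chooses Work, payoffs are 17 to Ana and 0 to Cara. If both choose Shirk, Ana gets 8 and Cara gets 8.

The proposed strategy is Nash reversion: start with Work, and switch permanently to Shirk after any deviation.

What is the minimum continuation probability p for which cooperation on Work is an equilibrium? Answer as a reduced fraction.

Expected continuation weight on next period's payoff is β·p = 5/6·p, which plays the role of the discount factor.
Cooperation requires 5/6·p ≥ (17−14)/(17−8) = 1/3, hence p ≥ 2/5.

2/5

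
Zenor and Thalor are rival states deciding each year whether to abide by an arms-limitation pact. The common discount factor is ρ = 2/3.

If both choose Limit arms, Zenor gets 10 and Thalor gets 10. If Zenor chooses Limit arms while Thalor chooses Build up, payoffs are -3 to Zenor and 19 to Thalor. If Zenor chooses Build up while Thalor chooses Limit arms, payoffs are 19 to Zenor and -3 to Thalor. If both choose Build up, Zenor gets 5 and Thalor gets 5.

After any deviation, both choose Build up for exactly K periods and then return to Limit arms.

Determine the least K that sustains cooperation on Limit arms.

6

No profitable deviation requires (10−5)(ρ+…+ρ^K) ≥ 19−10, i.e. ρ+…+ρ^K ≥ 9/5 ≈ 1.8000.
With ρ = 2/3, the partial sums are K=1: 0.6667, K=2: 1.1111, K=3: 1.4074, K=4: 1.6049, K=5: 1.7366, K=6: 1.8244.
K = 6 is the first length at which the sum reaches 1.8000.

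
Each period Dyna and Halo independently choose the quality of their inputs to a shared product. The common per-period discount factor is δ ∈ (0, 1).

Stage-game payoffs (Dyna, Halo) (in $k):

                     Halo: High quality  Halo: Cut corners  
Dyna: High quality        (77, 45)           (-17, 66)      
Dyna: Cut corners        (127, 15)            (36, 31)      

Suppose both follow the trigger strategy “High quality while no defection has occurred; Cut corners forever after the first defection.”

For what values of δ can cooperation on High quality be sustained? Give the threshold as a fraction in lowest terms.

For Dyna: deviation gain 127−77 = 50, per-period punishment loss 77−36 = 41. IC gives δ ≥ 50/91.
For Halo: gain 21, loss 14 per period, so δ ≥ 21/35 = 3/5.
The tighter constraint is Halo's, so cooperation needs δ ≥ 3/5.

3/5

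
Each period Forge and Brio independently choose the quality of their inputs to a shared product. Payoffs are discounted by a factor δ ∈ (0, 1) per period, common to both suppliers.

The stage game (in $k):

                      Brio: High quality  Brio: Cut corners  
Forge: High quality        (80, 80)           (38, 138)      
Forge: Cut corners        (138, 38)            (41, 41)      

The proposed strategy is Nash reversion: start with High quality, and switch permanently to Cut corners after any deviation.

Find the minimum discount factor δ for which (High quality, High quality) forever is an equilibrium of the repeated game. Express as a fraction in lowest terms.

Under grim trigger the critical discount factor is (T−C)/(T−P) with T = 138, C = 80, P = 41.
δ* = (138−80)/(138−41) = 58/97.

58/97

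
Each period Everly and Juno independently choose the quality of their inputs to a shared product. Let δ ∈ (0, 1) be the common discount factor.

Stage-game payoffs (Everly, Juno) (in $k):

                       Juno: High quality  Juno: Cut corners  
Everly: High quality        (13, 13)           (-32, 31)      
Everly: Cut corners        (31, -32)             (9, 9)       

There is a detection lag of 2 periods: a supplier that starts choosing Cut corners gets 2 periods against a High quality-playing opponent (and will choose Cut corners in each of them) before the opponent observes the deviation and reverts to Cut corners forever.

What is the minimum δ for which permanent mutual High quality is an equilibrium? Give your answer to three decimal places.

0.905

A deviator earns 31 for 2 periods, then 9 forever; cooperating earns 13 forever. Multiplying the IC by (1−δ):
13 ≥ 31(1−δ^2) + 9δ^2, so 22·δ^2 ≥ 18 and δ^2 ≥ 9/11.
δ ≥ (9/11)^(1/2) ≈ 0.905.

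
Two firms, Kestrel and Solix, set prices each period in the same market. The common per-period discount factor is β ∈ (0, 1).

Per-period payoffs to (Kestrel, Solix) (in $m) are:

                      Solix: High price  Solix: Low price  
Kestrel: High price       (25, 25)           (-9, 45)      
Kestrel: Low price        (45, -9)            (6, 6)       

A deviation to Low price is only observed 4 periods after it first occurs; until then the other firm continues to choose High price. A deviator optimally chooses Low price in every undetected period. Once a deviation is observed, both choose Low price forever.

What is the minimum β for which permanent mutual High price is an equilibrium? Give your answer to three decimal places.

0.846

The best deviation is to choose Low price for all 4 undetected periods, earning 45 each, then 6 forever once detected.
Deviation value: 45(1−β^4)/(1−β) + 6β^4/(1−β); cooperation value: 25/(1−β).
IC: 25 ≥ 45(1−β^4) + 6β^4 = 45 − 39β^4.
So β^4 ≥ 20/39, giving β ≥ (20/39)^(1/4) ≈ 0.846.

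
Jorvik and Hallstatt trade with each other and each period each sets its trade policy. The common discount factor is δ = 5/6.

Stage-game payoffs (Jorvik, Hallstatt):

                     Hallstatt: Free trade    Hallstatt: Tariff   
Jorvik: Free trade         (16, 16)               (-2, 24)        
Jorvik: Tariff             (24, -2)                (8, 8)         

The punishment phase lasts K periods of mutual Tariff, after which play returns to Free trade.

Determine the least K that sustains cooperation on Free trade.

No profitable deviation requires (16−8)(δ+…+δ^K) ≥ 24−16, i.e. δ+…+δ^K ≥ 1 ≈ 1.0000.
With δ = 5/6, the partial sums are K=1: 0.8333, K=2: 1.5278.
K = 2 is the first length at which the sum reaches 1.0000.

2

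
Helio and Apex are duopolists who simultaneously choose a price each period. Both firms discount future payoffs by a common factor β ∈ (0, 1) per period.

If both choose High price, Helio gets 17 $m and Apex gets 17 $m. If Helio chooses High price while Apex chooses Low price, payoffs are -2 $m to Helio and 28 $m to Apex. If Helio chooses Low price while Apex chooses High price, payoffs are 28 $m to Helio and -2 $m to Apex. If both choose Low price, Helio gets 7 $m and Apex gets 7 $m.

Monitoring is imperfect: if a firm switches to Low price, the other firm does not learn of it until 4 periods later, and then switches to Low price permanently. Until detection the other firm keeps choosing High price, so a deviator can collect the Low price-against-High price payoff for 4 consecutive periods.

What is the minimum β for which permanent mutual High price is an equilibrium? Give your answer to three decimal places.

0.851

Deviating for the 4 undetected periods gains 28−17 = 11 per period over cooperation, then loses 17−7 = 10 per period forever once punishment starts.
Gain: 11(1 + β + … + β^3); loss: 10·β^4/(1−β).
No profitable deviation ⇔ 11(1−β^4) ≤ 10·β^4, i.e. β^4 ≥ 11/(11+10) = 11/21.
Hence β ≥ (11/21)^(1/4) ≈ 0.851.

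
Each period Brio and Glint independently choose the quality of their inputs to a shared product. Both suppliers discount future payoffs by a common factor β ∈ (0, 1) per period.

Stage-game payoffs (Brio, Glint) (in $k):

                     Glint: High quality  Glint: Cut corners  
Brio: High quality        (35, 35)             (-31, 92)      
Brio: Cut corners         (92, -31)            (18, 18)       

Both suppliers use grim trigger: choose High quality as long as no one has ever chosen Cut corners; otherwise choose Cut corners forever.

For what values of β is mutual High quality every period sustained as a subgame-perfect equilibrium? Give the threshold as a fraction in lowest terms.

57/74

One-period gain from deviating is 92 − 35 = 57. The loss is 35 − 18 = 17 in every subsequent period, with present value 17·β/(1−β).
Deviation is unprofitable when 17·β/(1−β) ≥ 57, i.e. β/(1−β) ≥ 57/17.
Equivalently β ≥ 57/(57+17) = 57/74.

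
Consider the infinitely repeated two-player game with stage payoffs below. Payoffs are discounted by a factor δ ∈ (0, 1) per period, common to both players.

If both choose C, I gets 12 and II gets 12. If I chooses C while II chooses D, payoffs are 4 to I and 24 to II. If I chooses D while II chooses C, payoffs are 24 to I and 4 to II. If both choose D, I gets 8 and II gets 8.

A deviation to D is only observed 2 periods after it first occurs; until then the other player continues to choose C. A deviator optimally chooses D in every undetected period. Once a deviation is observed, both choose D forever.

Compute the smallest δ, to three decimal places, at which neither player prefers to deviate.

Deviating for the 2 undetected periods gains 24−12 = 12 per period over cooperation, then loses 12−8 = 4 per period forever once punishment starts.
Gain: 12(1 + δ + … + δ^1); loss: 4·δ^2/(1−δ).
No profitable deviation ⇔ 12(1−δ^2) ≤ 4·δ^2, i.e. δ^2 ≥ 12/(12+4) = 3/4.
Hence δ ≥ (3/4)^(1/2) ≈ 0.866.

0.866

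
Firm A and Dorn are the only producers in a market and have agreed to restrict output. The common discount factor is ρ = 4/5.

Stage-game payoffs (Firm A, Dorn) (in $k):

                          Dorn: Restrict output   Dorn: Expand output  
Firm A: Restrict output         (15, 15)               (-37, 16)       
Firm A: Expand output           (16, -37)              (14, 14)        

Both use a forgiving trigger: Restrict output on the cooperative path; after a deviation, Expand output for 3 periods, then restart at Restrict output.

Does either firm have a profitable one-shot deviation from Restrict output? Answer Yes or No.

No

IC: ρ+…+ρ^3 ≥ (16−15)/(15−14) = 1.
At ρ = 4/5: partial sum = 1.9520 ≥ 1.0000. Cooperation sustainable.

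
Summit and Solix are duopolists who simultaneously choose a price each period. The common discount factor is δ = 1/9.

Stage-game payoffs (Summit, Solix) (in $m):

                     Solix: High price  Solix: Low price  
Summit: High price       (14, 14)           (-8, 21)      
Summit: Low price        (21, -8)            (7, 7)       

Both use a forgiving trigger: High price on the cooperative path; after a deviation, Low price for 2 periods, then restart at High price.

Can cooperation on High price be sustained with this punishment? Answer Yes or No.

No

IC: δ+…+δ^2 ≥ (21−14)/(14−7) = 1.
At δ = 1/9: partial sum = 0.1235 < 1.0000. Cooperation not sustainable.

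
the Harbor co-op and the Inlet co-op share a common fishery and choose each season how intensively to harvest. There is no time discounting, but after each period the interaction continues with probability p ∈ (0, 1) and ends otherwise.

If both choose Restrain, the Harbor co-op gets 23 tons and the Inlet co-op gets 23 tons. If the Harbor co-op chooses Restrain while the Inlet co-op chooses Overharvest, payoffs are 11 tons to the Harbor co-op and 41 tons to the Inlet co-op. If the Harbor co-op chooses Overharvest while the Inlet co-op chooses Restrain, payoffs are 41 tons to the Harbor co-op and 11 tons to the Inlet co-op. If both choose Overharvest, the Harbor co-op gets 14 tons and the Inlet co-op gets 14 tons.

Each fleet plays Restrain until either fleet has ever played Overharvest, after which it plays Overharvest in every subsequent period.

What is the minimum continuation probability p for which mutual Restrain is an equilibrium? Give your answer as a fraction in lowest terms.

Expected cooperation value is 23 + p·23 + p²·23 + … = 23/(1−p); deviation gives 41 + p·14/(1−p).
23 ≥ 41(1−p) + 14p ⇒ 27p ≥ 18 ⇒ p ≥ 18/27 = 2/3.

2/3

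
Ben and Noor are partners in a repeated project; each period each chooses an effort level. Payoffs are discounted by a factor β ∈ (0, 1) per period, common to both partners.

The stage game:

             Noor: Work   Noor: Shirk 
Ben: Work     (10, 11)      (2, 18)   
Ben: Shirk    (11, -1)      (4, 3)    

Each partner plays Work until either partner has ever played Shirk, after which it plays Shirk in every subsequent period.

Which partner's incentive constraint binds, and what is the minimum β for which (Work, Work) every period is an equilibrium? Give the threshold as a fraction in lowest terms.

Noor; β ≥ 7/15

Ben's threshold: (11−10)/(11−4) = 1/7.
Noor's threshold: (18−11)/(18−3) = 7/15.
1/7 < 7/15, so Noor binds and β* = 7/15.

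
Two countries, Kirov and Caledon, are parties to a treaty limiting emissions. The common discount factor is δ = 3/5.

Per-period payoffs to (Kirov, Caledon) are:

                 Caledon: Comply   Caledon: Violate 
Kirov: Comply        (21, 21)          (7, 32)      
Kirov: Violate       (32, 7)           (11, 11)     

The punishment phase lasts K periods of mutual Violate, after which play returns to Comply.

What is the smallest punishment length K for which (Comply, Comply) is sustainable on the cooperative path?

3

IC: δ(1−δ^K)/(1−δ) ≥ (32−21)/(21−11) = 11/10.
With δ = 3/5: need 1 − δ^K ≥ 11/10·(1−3/5)/(3/5), i.e. δ^K ≤ 0.2667.
Since (3/5)^2 = 0.3600 and (3/5)^3 = 0.2160, the smallest such K is 3.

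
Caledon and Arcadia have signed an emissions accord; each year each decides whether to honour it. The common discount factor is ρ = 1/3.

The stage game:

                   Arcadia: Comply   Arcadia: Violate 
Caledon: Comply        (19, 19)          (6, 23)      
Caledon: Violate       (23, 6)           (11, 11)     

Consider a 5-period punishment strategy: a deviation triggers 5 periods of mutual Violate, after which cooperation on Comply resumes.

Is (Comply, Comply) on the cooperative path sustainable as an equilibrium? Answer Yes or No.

IC: ρ+…+ρ^5 ≥ (23−19)/(19−11) = 1/2.
At ρ = 1/3: partial sum = 0.4979 < 0.5000. Cooperation not sustainable.

No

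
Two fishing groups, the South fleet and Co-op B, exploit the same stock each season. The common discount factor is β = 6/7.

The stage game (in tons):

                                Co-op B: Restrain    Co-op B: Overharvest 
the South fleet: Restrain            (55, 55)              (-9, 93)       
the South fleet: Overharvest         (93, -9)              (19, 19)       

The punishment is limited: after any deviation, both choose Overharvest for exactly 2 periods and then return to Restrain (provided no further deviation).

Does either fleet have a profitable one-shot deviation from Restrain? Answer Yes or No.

No

Comparing payoff streams over the 3 periods until play realigns: cooperate → 55(1+β+…+β^2); deviate → 93 + 19(β+…+β^2).
Cooperation is sustained iff (55−19)(β+…+β^2) ≥ 93−55.
β+…+β^2 = 6/7·(1−(6/7)^2)/(1−6/7) = 1.5918, and (93−55)/(55−19) = 1.0556.
1.5918 ≥ 1.0556, so cooperation is sustainable.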